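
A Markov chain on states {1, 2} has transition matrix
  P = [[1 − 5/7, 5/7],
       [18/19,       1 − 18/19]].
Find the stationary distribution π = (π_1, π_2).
π_1 = 126/221, π_2 = 95/221

Solve πP = π with π_1 + π_2 = 1. From πP = π: π_1 · (1 − 5/7) + π_2 · 18/19 = π_1 ⇒ π_2 · 18/19 = π_1 · 5/7 ⇒ π_2/π_1 = (5/7)/(18/19) = 95/126. Together with π_1 + π_2 = 1:
  π_1 = (18/19)/(5/7 + 18/19) = (18/19)/(221/133) = 126/221,
  π_2 = (5/7)/(5/7 + 18/19) = (5/7)/(221/133) = 95/221.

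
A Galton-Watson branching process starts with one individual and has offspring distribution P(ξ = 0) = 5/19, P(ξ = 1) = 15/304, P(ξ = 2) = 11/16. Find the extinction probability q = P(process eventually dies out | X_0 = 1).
q = 80/209

The pgf is f(s) = 5/19 + 15/304·s + 11/16·s². The extinction probability q is the smallest fixed point of f in [0, 1]. Setting s = f(s):
  11/16·s² + (15/304 − 1)·s + 5/19 = 0
  11/16·s² − (5/19 + 11/16)·s + 5/19 = 0
which factors as (s − 1)·(11/16·s − 5/19) = 0, giving roots s = 1 and s = (5/19)/(11/16) = 80/209.
Mean offspring μ = 15/304 + 2·11/16 = 433/304 > 1 (supercritical), so q < 1. The extinction probability is the smaller root: q = (5/19)/(11/16) = 80/209.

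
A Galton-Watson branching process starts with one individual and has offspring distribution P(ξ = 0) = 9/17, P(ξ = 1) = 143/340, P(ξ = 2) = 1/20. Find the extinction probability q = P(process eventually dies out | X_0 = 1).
q = 1

Mean offspring μ = 0·9/17 + 1·143/340 + 2·1/20 = 177/340 ≤ 1. For μ ≤ 1 with offspring not concentrated at 1, the Galton-Watson process goes extinct almost surely, so q = 1.
(Algebraic check: The pgf is f(s) = 9/17 + 143/340·s + 1/20·s². The extinction probability q is the smallest fixed point of f in [0, 1]. Setting s = f(s):
  1/20·s² + (143/340 − 1)·s + 9/17 = 0
  1/20·s² − (9/17 + 1/20)·s + 9/17 = 0
which factors as (s − 1)·(1/20·s − 9/17) = 0, giving roots s = 1 and s = (9/17)/(1/20) = 180/17. Since 180/17 ≥ 1, the smallest root in [0, 1] is s = 1.)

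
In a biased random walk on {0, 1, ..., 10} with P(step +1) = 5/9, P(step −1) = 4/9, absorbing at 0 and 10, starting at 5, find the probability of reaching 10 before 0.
P(hit 10 before 0) = (1 − (4/5)^5) / (1 − (4/5)^10) = 3125/4149

Let u_k denote P(reach 10 before 0 | start at k). Boundary: u_0 = 0, u_10 = 1. Recurrence: u_k = 5/9·u_{k+1} + 4/9·u_{k-1} for 1 ≤ k ≤ 9. Try u_k = A + B·r^k with r = q/p = (4/9)/(5/9) = 4/5. Substitution satisfies the recurrence; boundary conditions give:
  u_k = (1 − r^k) / (1 − r^N) = (1 − (4/5)^5) / (1 − (4/5)^10) = 3125/4149.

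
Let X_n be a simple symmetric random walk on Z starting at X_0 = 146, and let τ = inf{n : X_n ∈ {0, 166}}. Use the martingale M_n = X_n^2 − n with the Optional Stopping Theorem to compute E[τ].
E[τ] = 2920

M_n = X_n^2 − n is a martingale (since E[X_{n+1}^2 | F_n] = X_n^2 + 1). By OST (τ has finite mean in a bounded region), E[M_τ] = E[M_0] = X_0^2 − 0 = 146^2 = 21316. Also E[M_τ] = E[X_τ^2] − E[τ]. The walk exits at 0 or 166, with P(hit 166 first) = 146/166, so E[X_τ^2] = 166^2 · 146/166 + 0 = 24236. Thus E[τ] = E[X_τ^2] − E[M_τ] = 24236 − 21316 = 2920 = 146(166 − 146) = 2920.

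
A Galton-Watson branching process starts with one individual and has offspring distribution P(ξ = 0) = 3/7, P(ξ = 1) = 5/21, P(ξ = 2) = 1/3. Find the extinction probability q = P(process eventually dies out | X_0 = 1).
q = 1

Mean offspring μ = 0·3/7 + 1·5/21 + 2·1/3 = 19/21 ≤ 1. For μ ≤ 1 with offspring not concentrated at 1, the Galton-Watson process goes extinct almost surely, so q = 1.
(Algebraic check: The pgf is f(s) = 3/7 + 5/21·s + 1/3·s². The extinction probability q is the smallest fixed point of f in [0, 1]. Setting s = f(s):
  1/3·s² + (5/21 − 1)·s + 3/7 = 0
  1/3·s² − (3/7 + 1/3)·s + 3/7 = 0
which factors as (s − 1)·(1/3·s − 3/7) = 0, giving roots s = 1 and s = (3/7)/(1/3) = 9/7. Since 9/7 ≥ 1, the smallest root in [0, 1] is s = 1.)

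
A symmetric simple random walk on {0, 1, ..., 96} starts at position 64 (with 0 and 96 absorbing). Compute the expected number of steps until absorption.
E[τ | X_0 = 64] = 2048

Let v_k = E[τ | X_0 = k]. Boundary: v_0 = v_96 = 0. Recurrence: v_k = 1 + (v_{k-1} + v_{k+1})/2 for 1 ≤ k ≤ 95. The particular solution to v_k − (v_{k-1} + v_{k+1})/2 = 1 is v_k = −k^2. Adding homogeneous solution A + B k and matching boundaries gives v_k = k (96 − k). Substituting k = 64: v_64 = 64 · 32 = 2048.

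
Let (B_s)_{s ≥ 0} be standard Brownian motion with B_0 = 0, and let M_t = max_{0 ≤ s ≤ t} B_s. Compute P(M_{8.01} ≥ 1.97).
P(M_{8.01} ≥ 1.97) = 2·P(B_{8.01} ≥ 1.97) = 2(1 − Φ(1.97/√8.01)) ≈ 0.4864

By the reflection principle for Brownian motion, P(M_t ≥ a) = 2 · P(B_t ≥ a) for a ≥ 0. Since B_t ~ N(0, t), P(B_t ≥ 1.97) = 1 − Φ(1.97/√t) = 1 − Φ(1.97/√8.01) = 1 − Φ(0.6961). So
  P(M_{8.01} ≥ 1.97) = 2(1 − Φ(0.6961)) ≈ 0.4864.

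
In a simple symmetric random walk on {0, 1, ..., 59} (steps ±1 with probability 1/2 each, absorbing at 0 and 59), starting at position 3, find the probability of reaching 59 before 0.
P(hit 59 before 0) = 3/59

Let u_k = P(hit 59 before 0 | start at k). Then u_0 = 0, u_59 = 1, and u_k = u_{k-1}/2 + u_{k+1}/2 for 1 ≤ k ≤ 58. This harmonic recurrence is solved by u_k = k/59, giving u_3 = 3/59.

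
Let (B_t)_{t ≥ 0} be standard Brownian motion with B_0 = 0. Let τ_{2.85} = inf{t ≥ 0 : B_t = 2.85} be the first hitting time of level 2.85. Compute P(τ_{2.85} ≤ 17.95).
P(τ_{2.85} ≤ 17.95) = 2(1 − Φ(2.85/√17.95)) = 2(1 − Φ(0.6727)) ≈ 0.5011

By the reflection principle for standard BM, P(τ_b ≤ t) = 2 · P(B_t ≥ b). Since B_t ~ N(0, t), P(B_t ≥ 2.85) = 1 − Φ(2.85/√t) = 1 − Φ(2.85/√17.95) = 1 − Φ(0.6727) ≈ 0.25057. Doubling: P(τ_{2.85} ≤ 17.95) ≈ 2 · 0.25057 = 0.50114 ≈ 0.5011.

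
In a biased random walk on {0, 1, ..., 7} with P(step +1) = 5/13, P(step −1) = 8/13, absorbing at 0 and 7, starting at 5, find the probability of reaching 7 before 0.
P(hit 7 before 0) = (1 − (8/5)^5) / (1 − (8/5)^7) = 247025/673009

Let u_k denote P(reach 7 before 0 | start at k). Boundary: u_0 = 0, u_7 = 1. Recurrence: u_k = 5/13·u_{k+1} + 8/13·u_{k-1} for 1 ≤ k ≤ 6. Try u_k = A + B·r^k with r = q/p = (8/13)/(5/13) = 8/5. Substitution satisfies the recurrence; boundary conditions give:
  u_k = (1 − r^k) / (1 − r^N) = (1 − (8/5)^5) / (1 − (8/5)^7) = 247025/673009.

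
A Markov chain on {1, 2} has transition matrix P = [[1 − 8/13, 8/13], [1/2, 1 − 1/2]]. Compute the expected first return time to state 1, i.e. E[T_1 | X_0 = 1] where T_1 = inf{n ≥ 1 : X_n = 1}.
E[T_1 | X_0 = 1] = 1/π_1 = 29/13

For an irreducible recurrent Markov chain with stationary distribution π, E[T_i | X_0 = i] = 1/π_i (Kac's formula). Here π_1 = (1/2)/(8/13 + 1/2) = (1/2)/(29/26) = 13/29, so E[T_1 | X_0 = 1] = 1/π_1 = (8/13 + 1/2)/(1/2) = (29/26)/(1/2) = 29/13.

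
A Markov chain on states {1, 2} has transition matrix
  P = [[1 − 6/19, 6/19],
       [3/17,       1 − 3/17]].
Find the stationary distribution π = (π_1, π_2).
π_1 = 19/53, π_2 = 34/53

Solve πP = π with π_1 + π_2 = 1. From πP = π: π_1 · (1 − 6/19) + π_2 · 3/17 = π_1 ⇒ π_2 · 3/17 = π_1 · 6/19 ⇒ π_2/π_1 = (6/19)/(3/17) = 34/19. Together with π_1 + π_2 = 1:
  π_1 = (3/17)/(6/19 + 3/17) = (3/17)/(159/323) = 19/53,
  π_2 = (6/19)/(6/19 + 3/17) = (6/19)/(159/323) = 34/53.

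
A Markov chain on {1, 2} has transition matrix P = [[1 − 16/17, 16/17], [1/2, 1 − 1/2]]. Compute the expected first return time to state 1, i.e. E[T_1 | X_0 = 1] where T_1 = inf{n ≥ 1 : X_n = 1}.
E[T_1 | X_0 = 1] = 1/π_1 = 49/17

For an irreducible recurrent Markov chain with stationary distribution π, E[T_i | X_0 = i] = 1/π_i (Kac's formula). Here π_1 = (1/2)/(16/17 + 1/2) = (1/2)/(49/34) = 17/49, so E[T_1 | X_0 = 1] = 1/π_1 = (16/17 + 1/2)/(1/2) = (49/34)/(1/2) = 49/17.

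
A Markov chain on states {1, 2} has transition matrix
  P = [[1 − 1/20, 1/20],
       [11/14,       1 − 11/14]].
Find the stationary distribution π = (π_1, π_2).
π_1 = 110/117, π_2 = 7/117

Solve πP = π with π_1 + π_2 = 1. From πP = π: π_1 · (1 − 1/20) + π_2 · 11/14 = π_1 ⇒ π_2 · 11/14 = π_1 · 1/20 ⇒ π_2/π_1 = (1/20)/(11/14) = 7/110. Together with π_1 + π_2 = 1:
  π_1 = (11/14)/(1/20 + 11/14) = (11/14)/(117/140) = 110/117,
  π_2 = (1/20)/(1/20 + 11/14) = (1/20)/(117/140) = 7/117.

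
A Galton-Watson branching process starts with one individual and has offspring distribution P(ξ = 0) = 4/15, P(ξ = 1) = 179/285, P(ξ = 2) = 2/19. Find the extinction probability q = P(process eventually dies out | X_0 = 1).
q = 1

Mean offspring μ = 0·4/15 + 1·179/285 + 2·2/19 = 239/285 ≤ 1. For μ ≤ 1 with offspring not concentrated at 1, the Galton-Watson process goes extinct almost surely, so q = 1.
(Algebraic check: The pgf is f(s) = 4/15 + 179/285·s + 2/19·s². The extinction probability q is the smallest fixed point of f in [0, 1]. Setting s = f(s):
  2/19·s² + (179/285 − 1)·s + 4/15 = 0
  2/19·s² − (4/15 + 2/19)·s + 4/15 = 0
which factors as (s − 1)·(2/19·s − 4/15) = 0, giving roots s = 1 and s = (4/15)/(2/19) = 38/15. Since 38/15 ≥ 1, the smallest root in [0, 1] is s = 1.)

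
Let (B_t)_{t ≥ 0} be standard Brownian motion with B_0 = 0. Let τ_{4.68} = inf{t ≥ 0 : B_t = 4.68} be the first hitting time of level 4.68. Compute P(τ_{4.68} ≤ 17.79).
P(τ_{4.68} ≤ 17.79) = 2(1 − Φ(4.68/√17.79)) = 2(1 − Φ(1.1096)) ≈ 0.2672

By the reflection principle for standard BM, P(τ_b ≤ t) = 2 · P(B_t ≥ b). Since B_t ~ N(0, t), P(B_t ≥ 4.68) = 1 − Φ(4.68/√t) = 1 − Φ(4.68/√17.79) = 1 − Φ(1.1096) ≈ 0.13359. Doubling: P(τ_{4.68} ≤ 17.79) ≈ 2 · 0.13359 = 0.26718 ≈ 0.2672.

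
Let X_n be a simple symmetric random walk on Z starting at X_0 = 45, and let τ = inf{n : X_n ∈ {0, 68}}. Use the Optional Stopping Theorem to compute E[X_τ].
E[X_τ] = 45

X_n is a martingale and τ is a bounded-mean stopping time (indeed τ is finite a.s. with bounded expectation since the walk is in a bounded region). By the OST, E[X_τ] = E[X_0] = 45. Equivalently: E[X_τ] = 68 · P(hit 68 first) + 0 · P(hit 0 first) = 68 · (45/68) = 45.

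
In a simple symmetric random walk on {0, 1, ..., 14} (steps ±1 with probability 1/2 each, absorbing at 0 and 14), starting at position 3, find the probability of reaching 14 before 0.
P(hit 14 before 0) = 3/14

Let u_k = P(hit 14 before 0 | start at k). Then u_0 = 0, u_14 = 1, and u_k = u_{k-1}/2 + u_{k+1}/2 for 1 ≤ k ≤ 13. This harmonic recurrence is solved by u_k = k/14, giving u_3 = 3/14.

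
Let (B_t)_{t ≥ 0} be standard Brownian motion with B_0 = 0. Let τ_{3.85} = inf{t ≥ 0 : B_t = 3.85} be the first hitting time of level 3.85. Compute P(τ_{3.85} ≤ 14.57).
P(τ_{3.85} ≤ 14.57) = 2(1 − Φ(3.85/√14.57)) = 2(1 − Φ(1.0086)) ≈ 0.3132

By the reflection principle for standard BM, P(τ_b ≤ t) = 2 · P(B_t ≥ b). Since B_t ~ N(0, t), P(B_t ≥ 3.85) = 1 − Φ(3.85/√t) = 1 − Φ(3.85/√14.57) = 1 − Φ(1.0086) ≈ 0.15658. Doubling: P(τ_{3.85} ≤ 14.57) ≈ 2 · 0.15658 = 0.31316 ≈ 0.3132.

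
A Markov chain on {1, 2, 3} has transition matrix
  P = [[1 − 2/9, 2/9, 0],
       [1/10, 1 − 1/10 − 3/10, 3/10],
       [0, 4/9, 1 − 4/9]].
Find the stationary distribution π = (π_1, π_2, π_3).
π = (18/85, 8/17, 27/85)

This is a birth-death chain on three states, which satisfies detailed balance: π_1 · P_{12} = π_2 · P_{21} and π_2 · P_{23} = π_3 · P_{32}.
From π_1 · 2/9 = π_2 · 1/10: π_2/π_1 = (2/9)/(1/10) = 20/9.
From π_2 · 3/10 = π_3 · 4/9: π_3/π_2 = (3/10)/(4/9) = 27/40.
Take π_1 proportional to 1; then unnormalized π = (1, 20/9, 3/2). Normalize by dividing by the sum 85/18:
  π = (18/85, 8/17, 27/85).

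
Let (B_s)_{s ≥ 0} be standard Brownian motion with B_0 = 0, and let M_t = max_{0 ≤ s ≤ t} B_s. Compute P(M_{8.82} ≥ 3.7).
P(M_{8.82} ≥ 3.7) = 2·P(B_{8.82} ≥ 3.7) = 2(1 − Φ(3.7/√8.82)) ≈ 0.2128

By the reflection principle for Brownian motion, P(M_t ≥ a) = 2 · P(B_t ≥ a) for a ≥ 0. Since B_t ~ N(0, t), P(B_t ≥ 3.7) = 1 − Φ(3.7/√t) = 1 − Φ(3.7/√8.82) = 1 − Φ(1.2459). So
  P(M_{8.82} ≥ 3.7) = 2(1 − Φ(1.2459)) ≈ 0.2128.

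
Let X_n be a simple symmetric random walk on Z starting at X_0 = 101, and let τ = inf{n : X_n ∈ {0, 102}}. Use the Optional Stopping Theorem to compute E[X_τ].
E[X_τ] = 101

X_n is a martingale and τ is a bounded-mean stopping time (indeed τ is finite a.s. with bounded expectation since the walk is in a bounded region). By the OST, E[X_τ] = E[X_0] = 101. Equivalently: E[X_τ] = 102 · P(hit 102 first) + 0 · P(hit 0 first) = 102 · (101/102) = 101.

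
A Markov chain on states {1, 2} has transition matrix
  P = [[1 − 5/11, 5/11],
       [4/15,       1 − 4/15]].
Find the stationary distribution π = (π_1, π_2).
π_1 = 44/119, π_2 = 75/119

Solve πP = π with π_1 + π_2 = 1. From πP = π: π_1 · (1 − 5/11) + π_2 · 4/15 = π_1 ⇒ π_2 · 4/15 = π_1 · 5/11 ⇒ π_2/π_1 = (5/11)/(4/15) = 75/44. Together with π_1 + π_2 = 1:
  π_1 = (4/15)/(5/11 + 4/15) = (4/15)/(119/165) = 44/119,
  π_2 = (5/11)/(5/11 + 4/15) = (5/11)/(119/165) = 75/119.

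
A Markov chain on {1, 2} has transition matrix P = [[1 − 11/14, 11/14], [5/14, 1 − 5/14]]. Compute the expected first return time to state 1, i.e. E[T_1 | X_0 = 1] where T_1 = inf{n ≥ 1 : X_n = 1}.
E[T_1 | X_0 = 1] = 1/π_1 = 16/5

For an irreducible recurrent Markov chain with stationary distribution π, E[T_i | X_0 = i] = 1/π_i (Kac's formula). Here π_1 = (5/14)/(11/14 + 5/14) = (5/14)/(8/7) = 5/16, so E[T_1 | X_0 = 1] = 1/π_1 = (11/14 + 5/14)/(5/14) = (8/7)/(5/14) = 16/5.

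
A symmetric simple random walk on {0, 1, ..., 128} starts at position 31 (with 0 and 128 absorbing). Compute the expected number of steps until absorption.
E[τ | X_0 = 31] = 3007

Let v_k = E[τ | X_0 = k]. Boundary: v_0 = v_128 = 0. Recurrence: v_k = 1 + (v_{k-1} + v_{k+1})/2 for 1 ≤ k ≤ 127. The particular solution to v_k − (v_{k-1} + v_{k+1})/2 = 1 is v_k = −k^2. Adding homogeneous solution A + B k and matching boundaries gives v_k = k (128 − k). Substituting k = 31: v_31 = 31 · 97 = 3007.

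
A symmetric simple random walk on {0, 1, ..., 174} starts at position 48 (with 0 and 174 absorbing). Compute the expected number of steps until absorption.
E[τ | X_0 = 48] = 6048

Let v_k = E[τ | X_0 = k]. Boundary: v_0 = v_174 = 0. Recurrence: v_k = 1 + (v_{k-1} + v_{k+1})/2 for 1 ≤ k ≤ 173. The particular solution to v_k − (v_{k-1} + v_{k+1})/2 = 1 is v_k = −k^2. Adding homogeneous solution A + B k and matching boundaries gives v_k = k (174 − k). Substituting k = 48: v_48 = 48 · 126 = 6048.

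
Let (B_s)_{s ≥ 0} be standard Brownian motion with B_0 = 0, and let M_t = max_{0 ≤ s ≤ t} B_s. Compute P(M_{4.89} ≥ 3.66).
P(M_{4.89} ≥ 3.66) = 2·P(B_{4.89} ≥ 3.66) = 2(1 − Φ(3.66/√4.89)) ≈ 0.0979

By the reflection principle for Brownian motion, P(M_t ≥ a) = 2 · P(B_t ≥ a) for a ≥ 0. Since B_t ~ N(0, t), P(B_t ≥ 3.66) = 1 − Φ(3.66/√t) = 1 − Φ(3.66/√4.89) = 1 − Φ(1.6551). So
  P(M_{4.89} ≥ 3.66) = 2(1 − Φ(1.6551)) ≈ 0.0979.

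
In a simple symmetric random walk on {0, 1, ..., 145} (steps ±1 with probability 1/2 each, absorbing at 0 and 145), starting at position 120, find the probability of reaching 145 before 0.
P(hit 145 before 0) = 120/145 = 24/29

Let u_k = P(hit 145 before 0 | start at k). Then u_0 = 0, u_145 = 1, and u_k = u_{k-1}/2 + u_{k+1}/2 for 1 ≤ k ≤ 144. This harmonic recurrence is solved by u_k = k/145, giving u_120 = 120/145 = 24/29.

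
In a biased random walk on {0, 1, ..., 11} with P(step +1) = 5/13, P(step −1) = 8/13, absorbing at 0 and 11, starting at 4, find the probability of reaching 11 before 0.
P(hit 11 before 0) = (1 − (8/5)^4) / (1 − (8/5)^11) = 90390625/2847035489

Let u_k denote P(reach 11 before 0 | start at k). Boundary: u_0 = 0, u_11 = 1. Recurrence: u_k = 5/13·u_{k+1} + 8/13·u_{k-1} for 1 ≤ k ≤ 10. Try u_k = A + B·r^k with r = q/p = (8/13)/(5/13) = 8/5. Substitution satisfies the recurrence; boundary conditions give:
  u_k = (1 − r^k) / (1 − r^N) = (1 − (8/5)^4) / (1 − (8/5)^11) = 90390625/2847035489.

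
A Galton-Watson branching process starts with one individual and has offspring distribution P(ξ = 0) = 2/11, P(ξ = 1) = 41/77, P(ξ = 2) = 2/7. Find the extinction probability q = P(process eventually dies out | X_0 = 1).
q = 7/11

The pgf is f(s) = 2/11 + 41/77·s + 2/7·s². The extinction probability q is the smallest fixed point of f in [0, 1]. Setting s = f(s):
  2/7·s² + (41/77 − 1)·s + 2/11 = 0
  2/7·s² − (2/11 + 2/7)·s + 2/11 = 0
which factors as (s − 1)·(2/7·s − 2/11) = 0, giving roots s = 1 and s = (2/11)/(2/7) = 7/11.
Mean offspring μ = 41/77 + 2·2/7 = 85/77 > 1 (supercritical), so q < 1. The extinction probability is the smaller root: q = (2/11)/(2/7) = 7/11.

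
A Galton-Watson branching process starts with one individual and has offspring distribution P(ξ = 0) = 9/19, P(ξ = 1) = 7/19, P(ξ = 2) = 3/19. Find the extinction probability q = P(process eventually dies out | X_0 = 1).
q = 1

Mean offspring μ = 0·9/19 + 1·7/19 + 2·3/19 = 13/19 ≤ 1. For μ ≤ 1 with offspring not concentrated at 1, the Galton-Watson process goes extinct almost surely, so q = 1.
(Algebraic check: The pgf is f(s) = 9/19 + 7/19·s + 3/19·s². The extinction probability q is the smallest fixed point of f in [0, 1]. Setting s = f(s):
  3/19·s² + (7/19 − 1)·s + 9/19 = 0
  3/19·s² − (9/19 + 3/19)·s + 9/19 = 0
which factors as (s − 1)·(3/19·s − 9/19) = 0, giving roots s = 1 and s = (9/19)/(3/19) = 3. Since 3 ≥ 1, the smallest root in [0, 1] is s = 1.)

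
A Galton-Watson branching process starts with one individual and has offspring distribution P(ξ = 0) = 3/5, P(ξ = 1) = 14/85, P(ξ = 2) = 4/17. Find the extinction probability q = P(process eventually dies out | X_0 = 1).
q = 1

Mean offspring μ = 0·3/5 + 1·14/85 + 2·4/17 = 54/85 ≤ 1. For μ ≤ 1 with offspring not concentrated at 1, the Galton-Watson process goes extinct almost surely, so q = 1.
(Algebraic check: The pgf is f(s) = 3/5 + 14/85·s + 4/17·s². The extinction probability q is the smallest fixed point of f in [0, 1]. Setting s = f(s):
  4/17·s² + (14/85 − 1)·s + 3/5 = 0
  4/17·s² − (3/5 + 4/17)·s + 3/5 = 0
which factors as (s − 1)·(4/17·s − 3/5) = 0, giving roots s = 1 and s = (3/5)/(4/17) = 51/20. Since 51/20 ≥ 1, the smallest root in [0, 1] is s = 1.)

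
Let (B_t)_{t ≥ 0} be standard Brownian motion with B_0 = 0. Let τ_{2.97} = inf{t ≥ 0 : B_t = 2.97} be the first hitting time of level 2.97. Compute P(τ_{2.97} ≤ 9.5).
P(τ_{2.97} ≤ 9.5) = 2(1 − Φ(2.97/√9.5)) = 2(1 − Φ(0.9636)) ≈ 0.3352

By the reflection principle for standard BM, P(τ_b ≤ t) = 2 · P(B_t ≥ b). Since B_t ~ N(0, t), P(B_t ≥ 2.97) = 1 − Φ(2.97/√t) = 1 − Φ(2.97/√9.5) = 1 − Φ(0.9636) ≈ 0.16762. Doubling: P(τ_{2.97} ≤ 9.5) ≈ 2 · 0.16762 = 0.33524 ≈ 0.3352.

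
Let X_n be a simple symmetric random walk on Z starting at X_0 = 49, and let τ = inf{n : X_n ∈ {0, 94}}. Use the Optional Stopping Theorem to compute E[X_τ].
E[X_τ] = 49

X_n is a martingale and τ is a bounded-mean stopping time (indeed τ is finite a.s. with bounded expectation since the walk is in a bounded region). By the OST, E[X_τ] = E[X_0] = 49. Equivalently: E[X_τ] = 94 · P(hit 94 first) + 0 · P(hit 0 first) = 94 · (49/94) = 49.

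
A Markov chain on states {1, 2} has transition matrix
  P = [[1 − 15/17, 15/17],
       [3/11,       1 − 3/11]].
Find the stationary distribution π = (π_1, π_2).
π_1 = 17/72, π_2 = 55/72

Solve πP = π with π_1 + π_2 = 1. From πP = π: π_1 · (1 − 15/17) + π_2 · 3/11 = π_1 ⇒ π_2 · 3/11 = π_1 · 15/17 ⇒ π_2/π_1 = (15/17)/(3/11) = 55/17. Together with π_1 + π_2 = 1:
  π_1 = (3/11)/(15/17 + 3/11) = (3/11)/(216/187) = 17/72,
  π_2 = (15/17)/(15/17 + 3/11) = (15/17)/(216/187) = 55/72.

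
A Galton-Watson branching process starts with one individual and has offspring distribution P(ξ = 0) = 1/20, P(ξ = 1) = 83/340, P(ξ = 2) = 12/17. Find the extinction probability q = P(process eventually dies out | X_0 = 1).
q = 17/240

The pgf is f(s) = 1/20 + 83/340·s + 12/17·s². The extinction probability q is the smallest fixed point of f in [0, 1]. Setting s = f(s):
  12/17·s² + (83/340 − 1)·s + 1/20 = 0
  12/17·s² − (1/20 + 12/17)·s + 1/20 = 0
which factors as (s − 1)·(12/17·s − 1/20) = 0, giving roots s = 1 and s = (1/20)/(12/17) = 17/240.
Mean offspring μ = 83/340 + 2·12/17 = 563/340 > 1 (supercritical), so q < 1. The extinction probability is the smaller root: q = (1/20)/(12/17) = 17/240.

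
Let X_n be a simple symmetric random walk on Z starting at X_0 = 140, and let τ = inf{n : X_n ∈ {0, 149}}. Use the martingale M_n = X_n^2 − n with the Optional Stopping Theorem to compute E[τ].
E[τ] = 1260

M_n = X_n^2 − n is a martingale (since E[X_{n+1}^2 | F_n] = X_n^2 + 1). By OST (τ has finite mean in a bounded region), E[M_τ] = E[M_0] = X_0^2 − 0 = 140^2 = 19600. Also E[M_τ] = E[X_τ^2] − E[τ]. The walk exits at 0 or 149, with P(hit 149 first) = 140/149, so E[X_τ^2] = 149^2 · 140/149 + 0 = 20860. Thus E[τ] = E[X_τ^2] − E[M_τ] = 20860 − 19600 = 1260 = 140(149 − 140) = 1260.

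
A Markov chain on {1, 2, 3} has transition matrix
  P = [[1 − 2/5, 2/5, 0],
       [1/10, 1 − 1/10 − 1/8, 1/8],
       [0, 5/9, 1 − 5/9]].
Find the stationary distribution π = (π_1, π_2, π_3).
π = (10/59, 40/59, 9/59)

This is a birth-death chain on three states, which satisfies detailed balance: π_1 · P_{12} = π_2 · P_{21} and π_2 · P_{23} = π_3 · P_{32}.
From π_1 · 2/5 = π_2 · 1/10: π_2/π_1 = (2/5)/(1/10) = 4.
From π_2 · 1/8 = π_3 · 5/9: π_3/π_2 = (1/8)/(5/9) = 9/40.
Take π_1 proportional to 1; then unnormalized π = (1, 4, 9/10). Normalize by dividing by the sum 59/10:
  π = (10/59, 40/59, 9/59).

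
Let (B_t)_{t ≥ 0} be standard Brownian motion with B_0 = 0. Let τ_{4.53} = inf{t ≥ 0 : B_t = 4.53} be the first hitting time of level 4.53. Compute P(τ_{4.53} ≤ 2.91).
P(τ_{4.53} ≤ 2.91) = 2(1 − Φ(4.53/√2.91)) = 2(1 − Φ(2.6555)) ≈ 0.0079

By the reflection principle for standard BM, P(τ_b ≤ t) = 2 · P(B_t ≥ b). Since B_t ~ N(0, t), P(B_t ≥ 4.53) = 1 − Φ(4.53/√t) = 1 − Φ(4.53/√2.91) = 1 − Φ(2.6555) ≈ 0.00396. Doubling: P(τ_{4.53} ≤ 2.91) ≈ 2 · 0.00396 = 0.00792 ≈ 0.0079.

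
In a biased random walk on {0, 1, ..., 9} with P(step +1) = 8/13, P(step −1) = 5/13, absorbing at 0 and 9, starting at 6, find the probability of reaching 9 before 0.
P(hit 9 before 0) = (1 − (5/8)^6) / (1 − (5/8)^9) = 326144/341769

Let u_k denote P(reach 9 before 0 | start at k). Boundary: u_0 = 0, u_9 = 1. Recurrence: u_k = 8/13·u_{k+1} + 5/13·u_{k-1} for 1 ≤ k ≤ 8. Try u_k = A + B·r^k with r = q/p = (5/13)/(8/13) = 5/8. Substitution satisfies the recurrence; boundary conditions give:
  u_k = (1 − r^k) / (1 − r^N) = (1 − (5/8)^6) / (1 − (5/8)^9) = 326144/341769.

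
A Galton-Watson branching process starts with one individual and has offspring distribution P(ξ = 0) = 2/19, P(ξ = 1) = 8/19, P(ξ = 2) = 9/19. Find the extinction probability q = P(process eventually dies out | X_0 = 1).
q = 2/9

The pgf is f(s) = 2/19 + 8/19·s + 9/19·s². The extinction probability q is the smallest fixed point of f in [0, 1]. Setting s = f(s):
  9/19·s² + (8/19 − 1)·s + 2/19 = 0
  9/19·s² − (2/19 + 9/19)·s + 2/19 = 0
which factors as (s − 1)·(9/19·s − 2/19) = 0, giving roots s = 1 and s = (2/19)/(9/19) = 2/9.
Mean offspring μ = 8/19 + 2·9/19 = 26/19 > 1 (supercritical), so q < 1. The extinction probability is the smaller root: q = (2/19)/(9/19) = 2/9.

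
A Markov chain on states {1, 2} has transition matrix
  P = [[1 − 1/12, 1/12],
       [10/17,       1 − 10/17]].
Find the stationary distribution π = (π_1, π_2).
π_1 = 120/137, π_2 = 17/137

Solve πP = π with π_1 + π_2 = 1. From πP = π: π_1 · (1 − 1/12) + π_2 · 10/17 = π_1 ⇒ π_2 · 10/17 = π_1 · 1/12 ⇒ π_2/π_1 = (1/12)/(10/17) = 17/120. Together with π_1 + π_2 = 1:
  π_1 = (10/17)/(1/12 + 10/17) = (10/17)/(137/204) = 120/137,
  π_2 = (1/12)/(1/12 + 10/17) = (1/12)/(137/204) = 17/137.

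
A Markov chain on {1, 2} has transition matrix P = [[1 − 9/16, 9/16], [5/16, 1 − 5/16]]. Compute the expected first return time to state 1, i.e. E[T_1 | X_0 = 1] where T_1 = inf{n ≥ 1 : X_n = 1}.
E[T_1 | X_0 = 1] = 1/π_1 = 14/5

For an irreducible recurrent Markov chain with stationary distribution π, E[T_i | X_0 = i] = 1/π_i (Kac's formula). Here π_1 = (5/16)/(9/16 + 5/16) = (5/16)/(7/8) = 5/14, so E[T_1 | X_0 = 1] = 1/π_1 = (9/16 + 5/16)/(5/16) = (7/8)/(5/16) = 14/5.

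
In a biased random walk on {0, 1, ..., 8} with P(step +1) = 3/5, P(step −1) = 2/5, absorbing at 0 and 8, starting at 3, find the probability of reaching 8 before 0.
P(hit 8 before 0) = (1 − (2/3)^3) / (1 − (2/3)^8) = 4617/6305

Let u_k denote P(reach 8 before 0 | start at k). Boundary: u_0 = 0, u_8 = 1. Recurrence: u_k = 3/5·u_{k+1} + 2/5·u_{k-1} for 1 ≤ k ≤ 7. Try u_k = A + B·r^k with r = q/p = (2/5)/(3/5) = 2/3. Substitution satisfies the recurrence; boundary conditions give:
  u_k = (1 − r^k) / (1 − r^N) = (1 − (2/3)^3) / (1 − (2/3)^8) = 4617/6305.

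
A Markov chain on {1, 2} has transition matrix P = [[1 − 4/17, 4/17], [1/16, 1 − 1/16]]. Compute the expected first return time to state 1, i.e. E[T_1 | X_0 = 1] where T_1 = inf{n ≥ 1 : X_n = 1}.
E[T_1 | X_0 = 1] = 1/π_1 = 81/17

For an irreducible recurrent Markov chain with stationary distribution π, E[T_i | X_0 = i] = 1/π_i (Kac's formula). Here π_1 = (1/16)/(4/17 + 1/16) = (1/16)/(81/272) = 17/81, so E[T_1 | X_0 = 1] = 1/π_1 = (4/17 + 1/16)/(1/16) = (81/272)/(1/16) = 81/17.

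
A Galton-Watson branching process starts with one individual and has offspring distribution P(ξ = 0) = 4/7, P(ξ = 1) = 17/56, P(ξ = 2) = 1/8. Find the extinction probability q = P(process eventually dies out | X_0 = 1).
q = 1

Mean offspring μ = 0·4/7 + 1·17/56 + 2·1/8 = 31/56 ≤ 1. For μ ≤ 1 with offspring not concentrated at 1, the Galton-Watson process goes extinct almost surely, so q = 1.
(Algebraic check: The pgf is f(s) = 4/7 + 17/56·s + 1/8·s². The extinction probability q is the smallest fixed point of f in [0, 1]. Setting s = f(s):
  1/8·s² + (17/56 − 1)·s + 4/7 = 0
  1/8·s² − (4/7 + 1/8)·s + 4/7 = 0
which factors as (s − 1)·(1/8·s − 4/7) = 0, giving roots s = 1 and s = (4/7)/(1/8) = 32/7. Since 32/7 ≥ 1, the smallest root in [0, 1] is s = 1.)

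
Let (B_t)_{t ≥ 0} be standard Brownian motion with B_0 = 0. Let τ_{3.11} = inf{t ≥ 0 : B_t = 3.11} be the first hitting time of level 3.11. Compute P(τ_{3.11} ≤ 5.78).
P(τ_{3.11} ≤ 5.78) = 2(1 − Φ(3.11/√5.78)) = 2(1 − Φ(1.2936)) ≈ 0.1958

By the reflection principle for standard BM, P(τ_b ≤ t) = 2 · P(B_t ≥ b). Since B_t ~ N(0, t), P(B_t ≥ 3.11) = 1 − Φ(3.11/√t) = 1 − Φ(3.11/√5.78) = 1 − Φ(1.2936) ≈ 0.09790. Doubling: P(τ_{3.11} ≤ 5.78) ≈ 2 · 0.09790 = 0.19580 ≈ 0.1958.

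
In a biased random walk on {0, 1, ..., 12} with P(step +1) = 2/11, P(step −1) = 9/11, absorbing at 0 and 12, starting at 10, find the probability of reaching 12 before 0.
P(hit 12 before 0) = (1 − (9/2)^10) / (1 − (9/2)^12) = 181131604/3667916005

Let u_k denote P(reach 12 before 0 | start at k). Boundary: u_0 = 0, u_12 = 1. Recurrence: u_k = 2/11·u_{k+1} + 9/11·u_{k-1} for 1 ≤ k ≤ 11. Try u_k = A + B·r^k with r = q/p = (9/11)/(2/11) = 9/2. Substitution satisfies the recurrence; boundary conditions give:
  u_k = (1 − r^k) / (1 − r^N) = (1 − (9/2)^10) / (1 − (9/2)^12) = 181131604/3667916005.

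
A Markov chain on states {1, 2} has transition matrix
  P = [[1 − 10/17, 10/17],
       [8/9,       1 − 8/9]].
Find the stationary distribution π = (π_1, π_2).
π_1 = 68/113, π_2 = 45/113

Solve πP = π with π_1 + π_2 = 1. From πP = π: π_1 · (1 − 10/17) + π_2 · 8/9 = π_1 ⇒ π_2 · 8/9 = π_1 · 10/17 ⇒ π_2/π_1 = (10/17)/(8/9) = 45/68. Together with π_1 + π_2 = 1:
  π_1 = (8/9)/(10/17 + 8/9) = (8/9)/(226/153) = 68/113,
  π_2 = (10/17)/(10/17 + 8/9) = (10/17)/(226/153) = 45/113.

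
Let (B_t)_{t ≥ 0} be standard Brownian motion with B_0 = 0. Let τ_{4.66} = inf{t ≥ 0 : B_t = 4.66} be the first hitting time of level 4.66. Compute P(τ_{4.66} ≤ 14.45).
P(τ_{4.66} ≤ 14.45) = 2(1 − Φ(4.66/√14.45)) = 2(1 − Φ(1.2259)) ≈ 0.2202

By the reflection principle for standard BM, P(τ_b ≤ t) = 2 · P(B_t ≥ b). Since B_t ~ N(0, t), P(B_t ≥ 4.66) = 1 − Φ(4.66/√t) = 1 − Φ(4.66/√14.45) = 1 − Φ(1.2259) ≈ 0.11012. Doubling: P(τ_{4.66} ≤ 14.45) ≈ 2 · 0.11012 = 0.22024 ≈ 0.2202.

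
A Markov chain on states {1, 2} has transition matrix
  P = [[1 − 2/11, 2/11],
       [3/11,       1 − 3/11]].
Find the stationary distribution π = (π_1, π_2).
π_1 = 3/5, π_2 = 2/5

Solve πP = π with π_1 + π_2 = 1. From πP = π: π_1 · (1 − 2/11) + π_2 · 3/11 = π_1 ⇒ π_2 · 3/11 = π_1 · 2/11 ⇒ π_2/π_1 = (2/11)/(3/11) = 2/3. Together with π_1 + π_2 = 1:
  π_1 = (3/11)/(2/11 + 3/11) = (3/11)/(5/11) = 3/5,
  π_2 = (2/11)/(2/11 + 3/11) = (2/11)/(5/11) = 2/5.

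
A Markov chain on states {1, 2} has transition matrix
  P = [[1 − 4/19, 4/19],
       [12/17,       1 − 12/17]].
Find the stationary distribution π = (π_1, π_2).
π_1 = 57/74, π_2 = 17/74

Solve πP = π with π_1 + π_2 = 1. From πP = π: π_1 · (1 − 4/19) + π_2 · 12/17 = π_1 ⇒ π_2 · 12/17 = π_1 · 4/19 ⇒ π_2/π_1 = (4/19)/(12/17) = 17/57. Together with π_1 + π_2 = 1:
  π_1 = (12/17)/(4/19 + 12/17) = (12/17)/(296/323) = 57/74,
  π_2 = (4/19)/(4/19 + 12/17) = (4/19)/(296/323) = 17/74.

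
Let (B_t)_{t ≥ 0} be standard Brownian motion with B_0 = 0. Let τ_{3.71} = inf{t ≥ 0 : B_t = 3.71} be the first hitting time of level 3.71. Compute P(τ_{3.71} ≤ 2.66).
P(τ_{3.71} ≤ 2.66) = 2(1 − Φ(3.71/√2.66)) = 2(1 − Φ(2.2747)) ≈ 0.0229

By the reflection principle for standard BM, P(τ_b ≤ t) = 2 · P(B_t ≥ b). Since B_t ~ N(0, t), P(B_t ≥ 3.71) = 1 − Φ(3.71/√t) = 1 − Φ(3.71/√2.66) = 1 − Φ(2.2747) ≈ 0.01146. Doubling: P(τ_{3.71} ≤ 2.66) ≈ 2 · 0.01146 = 0.02292 ≈ 0.0229.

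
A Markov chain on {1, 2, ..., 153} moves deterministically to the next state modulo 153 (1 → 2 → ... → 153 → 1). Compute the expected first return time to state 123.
E[T_123 | X_0 = 123] = 153

The chain cycles deterministically, so starting at state 123 it returns in exactly 153 steps. Equivalently, the stationary distribution is uniform π_j = 1/153 for every state j, so by Kac's formula E[T_123] = 1/π_123 = 153.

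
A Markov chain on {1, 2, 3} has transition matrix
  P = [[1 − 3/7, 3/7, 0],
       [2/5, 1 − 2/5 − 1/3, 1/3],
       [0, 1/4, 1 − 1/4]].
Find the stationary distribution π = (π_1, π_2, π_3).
π = (2/7, 15/49, 20/49)

This is a birth-death chain on three states, which satisfies detailed balance: π_1 · P_{12} = π_2 · P_{21} and π_2 · P_{23} = π_3 · P_{32}.
From π_1 · 3/7 = π_2 · 2/5: π_2/π_1 = (3/7)/(2/5) = 15/14.
From π_2 · 1/3 = π_3 · 1/4: π_3/π_2 = (1/3)/(1/4) = 4/3.
Take π_1 proportional to 1; then unnormalized π = (1, 15/14, 10/7). Normalize by dividing by the sum 7/2:
  π = (2/7, 15/49, 20/49).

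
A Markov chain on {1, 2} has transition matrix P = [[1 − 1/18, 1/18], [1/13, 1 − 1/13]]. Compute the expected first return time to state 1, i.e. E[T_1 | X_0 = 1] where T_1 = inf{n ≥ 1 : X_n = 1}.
E[T_1 | X_0 = 1] = 1/π_1 = 31/18

For an irreducible recurrent Markov chain with stationary distribution π, E[T_i | X_0 = i] = 1/π_i (Kac's formula). Here π_1 = (1/13)/(1/18 + 1/13) = (1/13)/(31/234) = 18/31, so E[T_1 | X_0 = 1] = 1/π_1 = (1/18 + 1/13)/(1/13) = (31/234)/(1/13) = 31/18.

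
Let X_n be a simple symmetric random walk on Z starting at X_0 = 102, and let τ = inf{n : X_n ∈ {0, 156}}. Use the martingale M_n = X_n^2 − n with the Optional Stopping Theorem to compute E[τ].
E[τ] = 5508

M_n = X_n^2 − n is a martingale (since E[X_{n+1}^2 | F_n] = X_n^2 + 1). By OST (τ has finite mean in a bounded region), E[M_τ] = E[M_0] = X_0^2 − 0 = 102^2 = 10404. Also E[M_τ] = E[X_τ^2] − E[τ]. The walk exits at 0 or 156, with P(hit 156 first) = 102/156, so E[X_τ^2] = 156^2 · 102/156 + 0 = 15912. Thus E[τ] = E[X_τ^2] − E[M_τ] = 15912 − 10404 = 5508 = 102(156 − 102) = 5508.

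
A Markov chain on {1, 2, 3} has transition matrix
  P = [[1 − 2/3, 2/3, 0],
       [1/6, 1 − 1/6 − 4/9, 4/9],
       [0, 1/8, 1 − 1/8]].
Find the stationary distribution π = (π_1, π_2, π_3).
π = (9/173, 36/173, 128/173)

This is a birth-death chain on three states, which satisfies detailed balance: π_1 · P_{12} = π_2 · P_{21} and π_2 · P_{23} = π_3 · P_{32}.
From π_1 · 2/3 = π_2 · 1/6: π_2/π_1 = (2/3)/(1/6) = 4.
From π_2 · 4/9 = π_3 · 1/8: π_3/π_2 = (4/9)/(1/8) = 32/9.
Take π_1 proportional to 1; then unnormalized π = (1, 4, 128/9). Normalize by dividing by the sum 173/9:
  π = (9/173, 36/173, 128/173).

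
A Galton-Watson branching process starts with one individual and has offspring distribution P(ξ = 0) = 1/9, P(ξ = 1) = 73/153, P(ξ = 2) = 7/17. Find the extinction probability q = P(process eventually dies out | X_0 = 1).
q = 17/63

The pgf is f(s) = 1/9 + 73/153·s + 7/17·s². The extinction probability q is the smallest fixed point of f in [0, 1]. Setting s = f(s):
  7/17·s² + (73/153 − 1)·s + 1/9 = 0
  7/17·s² − (1/9 + 7/17)·s + 1/9 = 0
which factors as (s − 1)·(7/17·s − 1/9) = 0, giving roots s = 1 and s = (1/9)/(7/17) = 17/63.
Mean offspring μ = 73/153 + 2·7/17 = 199/153 > 1 (supercritical), so q < 1. The extinction probability is the smaller root: q = (1/9)/(7/17) = 17/63.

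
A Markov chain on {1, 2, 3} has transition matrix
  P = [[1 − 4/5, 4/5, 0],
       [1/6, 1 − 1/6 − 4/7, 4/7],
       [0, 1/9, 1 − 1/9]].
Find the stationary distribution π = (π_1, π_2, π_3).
π = (35/1067, 168/1067, 864/1067)

This is a birth-death chain on three states, which satisfies detailed balance: π_1 · P_{12} = π_2 · P_{21} and π_2 · P_{23} = π_3 · P_{32}.
From π_1 · 4/5 = π_2 · 1/6: π_2/π_1 = (4/5)/(1/6) = 24/5.
From π_2 · 4/7 = π_3 · 1/9: π_3/π_2 = (4/7)/(1/9) = 36/7.
Take π_1 proportional to 1; then unnormalized π = (1, 24/5, 864/35). Normalize by dividing by the sum 1067/35:
  π = (35/1067, 168/1067, 864/1067).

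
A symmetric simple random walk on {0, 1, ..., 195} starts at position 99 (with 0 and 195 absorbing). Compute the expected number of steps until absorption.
E[τ | X_0 = 99] = 9504

Let v_k = E[τ | X_0 = k]. Boundary: v_0 = v_195 = 0. Recurrence: v_k = 1 + (v_{k-1} + v_{k+1})/2 for 1 ≤ k ≤ 194. The particular solution to v_k − (v_{k-1} + v_{k+1})/2 = 1 is v_k = −k^2. Adding homogeneous solution A + B k and matching boundaries gives v_k = k (195 − k). Substituting k = 99: v_99 = 99 · 96 = 9504.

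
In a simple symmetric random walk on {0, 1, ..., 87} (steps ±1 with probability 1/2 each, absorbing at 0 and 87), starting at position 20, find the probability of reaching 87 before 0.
P(hit 87 before 0) = 20/87

Let u_k = P(hit 87 before 0 | start at k). Then u_0 = 0, u_87 = 1, and u_k = u_{k-1}/2 + u_{k+1}/2 for 1 ≤ k ≤ 86. This harmonic recurrence is solved by u_k = k/87, giving u_20 = 20/87.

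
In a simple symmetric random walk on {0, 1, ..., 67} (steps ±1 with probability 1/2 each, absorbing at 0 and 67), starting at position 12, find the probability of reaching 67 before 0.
P(hit 67 before 0) = 12/67

Let u_k = P(hit 67 before 0 | start at k). Then u_0 = 0, u_67 = 1, and u_k = u_{k-1}/2 + u_{k+1}/2 for 1 ≤ k ≤ 66. This harmonic recurrence is solved by u_k = k/67, giving u_12 = 12/67.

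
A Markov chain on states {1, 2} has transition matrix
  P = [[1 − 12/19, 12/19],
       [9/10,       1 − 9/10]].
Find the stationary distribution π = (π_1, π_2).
π_1 = 57/97, π_2 = 40/97

Solve πP = π with π_1 + π_2 = 1. From πP = π: π_1 · (1 − 12/19) + π_2 · 9/10 = π_1 ⇒ π_2 · 9/10 = π_1 · 12/19 ⇒ π_2/π_1 = (12/19)/(9/10) = 40/57. Together with π_1 + π_2 = 1:
  π_1 = (9/10)/(12/19 + 9/10) = (9/10)/(291/190) = 57/97,
  π_2 = (12/19)/(12/19 + 9/10) = (12/19)/(291/190) = 40/97.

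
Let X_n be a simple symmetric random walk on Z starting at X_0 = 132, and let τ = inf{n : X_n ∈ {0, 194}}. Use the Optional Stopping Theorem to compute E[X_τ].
E[X_τ] = 132

X_n is a martingale and τ is a bounded-mean stopping time (indeed τ is finite a.s. with bounded expectation since the walk is in a bounded region). By the OST, E[X_τ] = E[X_0] = 132. Equivalently: E[X_τ] = 194 · P(hit 194 first) + 0 · P(hit 0 first) = 194 · (132/194) = 132.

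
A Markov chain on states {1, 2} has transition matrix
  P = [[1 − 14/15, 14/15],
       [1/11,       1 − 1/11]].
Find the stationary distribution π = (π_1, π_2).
π_1 = 15/169, π_2 = 154/169

Solve πP = π with π_1 + π_2 = 1. From πP = π: π_1 · (1 − 14/15) + π_2 · 1/11 = π_1 ⇒ π_2 · 1/11 = π_1 · 14/15 ⇒ π_2/π_1 = (14/15)/(1/11) = 154/15. Together with π_1 + π_2 = 1:
  π_1 = (1/11)/(14/15 + 1/11) = (1/11)/(169/165) = 15/169,
  π_2 = (14/15)/(14/15 + 1/11) = (14/15)/(169/165) = 154/169.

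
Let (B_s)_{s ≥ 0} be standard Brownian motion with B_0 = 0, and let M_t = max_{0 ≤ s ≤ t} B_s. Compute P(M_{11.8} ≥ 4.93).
P(M_{11.8} ≥ 4.93) = 2·P(B_{11.8} ≥ 4.93) = 2(1 − Φ(4.93/√11.8)) ≈ 0.1512

By the reflection principle for Brownian motion, P(M_t ≥ a) = 2 · P(B_t ≥ a) for a ≥ 0. Since B_t ~ N(0, t), P(B_t ≥ 4.93) = 1 − Φ(4.93/√t) = 1 − Φ(4.93/√11.8) = 1 − Φ(1.4352). So
  P(M_{11.8} ≥ 4.93) = 2(1 − Φ(1.4352)) ≈ 0.1512.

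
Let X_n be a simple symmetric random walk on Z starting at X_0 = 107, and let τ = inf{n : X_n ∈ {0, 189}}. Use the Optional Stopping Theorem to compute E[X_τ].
E[X_τ] = 107

X_n is a martingale and τ is a bounded-mean stopping time (indeed τ is finite a.s. with bounded expectation since the walk is in a bounded region). By the OST, E[X_τ] = E[X_0] = 107. Equivalently: E[X_τ] = 189 · P(hit 189 first) + 0 · P(hit 0 first) = 189 · (107/189) = 107.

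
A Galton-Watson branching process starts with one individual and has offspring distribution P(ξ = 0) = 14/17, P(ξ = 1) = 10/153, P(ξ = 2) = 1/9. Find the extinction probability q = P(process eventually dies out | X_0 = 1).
q = 1

Mean offspring μ = 0·14/17 + 1·10/153 + 2·1/9 = 44/153 ≤ 1. For μ ≤ 1 with offspring not concentrated at 1, the Galton-Watson process goes extinct almost surely, so q = 1.
(Algebraic check: The pgf is f(s) = 14/17 + 10/153·s + 1/9·s². The extinction probability q is the smallest fixed point of f in [0, 1]. Setting s = f(s):
  1/9·s² + (10/153 − 1)·s + 14/17 = 0
  1/9·s² − (14/17 + 1/9)·s + 14/17 = 0
which factors as (s − 1)·(1/9·s − 14/17) = 0, giving roots s = 1 and s = (14/17)/(1/9) = 126/17. Since 126/17 ≥ 1, the smallest root in [0, 1] is s = 1.)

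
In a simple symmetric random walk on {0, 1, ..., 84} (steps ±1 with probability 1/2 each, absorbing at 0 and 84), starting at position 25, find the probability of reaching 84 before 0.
P(hit 84 before 0) = 25/84

Let u_k = P(hit 84 before 0 | start at k). Then u_0 = 0, u_84 = 1, and u_k = u_{k-1}/2 + u_{k+1}/2 for 1 ≤ k ≤ 83. This harmonic recurrence is solved by u_k = k/84, giving u_25 = 25/84.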